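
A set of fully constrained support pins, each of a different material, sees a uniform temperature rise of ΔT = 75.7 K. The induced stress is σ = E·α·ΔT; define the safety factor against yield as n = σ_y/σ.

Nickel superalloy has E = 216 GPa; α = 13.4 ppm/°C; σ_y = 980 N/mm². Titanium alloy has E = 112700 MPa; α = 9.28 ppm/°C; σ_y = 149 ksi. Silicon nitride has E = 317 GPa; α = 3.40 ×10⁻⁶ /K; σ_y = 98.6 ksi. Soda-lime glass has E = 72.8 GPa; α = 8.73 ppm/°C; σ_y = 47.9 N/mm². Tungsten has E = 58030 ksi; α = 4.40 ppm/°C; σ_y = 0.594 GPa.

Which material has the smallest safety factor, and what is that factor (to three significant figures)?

With everything in SI (GPa, ×10⁻⁶/K, MPa):
  nickel superalloy: E = 216.0, α = 13.4, σ_y = 980.0 → σ = 219 MPa, n = 4.47
  titanium alloy: E = 112.7, α = 9.28, σ_y = 1027 → σ = 79.2 MPa, n = 13.0
  silicon nitride: E = 317.0, α = 3.40, σ_y = 679.8 → σ = 81.6 MPa, n = 8.33
  soda-lime glass: E = 72.80, α = 8.73, σ_y = 47.90 → σ = 48.1 MPa, n = 0.996
  tungsten: E = 400.1, α = 4.40, σ_y = 594.0 → σ = 133 MPa, n = 4.46
Smallest n: soda-lime glass with n = 0.996.

soda-lime glass, n = 0.996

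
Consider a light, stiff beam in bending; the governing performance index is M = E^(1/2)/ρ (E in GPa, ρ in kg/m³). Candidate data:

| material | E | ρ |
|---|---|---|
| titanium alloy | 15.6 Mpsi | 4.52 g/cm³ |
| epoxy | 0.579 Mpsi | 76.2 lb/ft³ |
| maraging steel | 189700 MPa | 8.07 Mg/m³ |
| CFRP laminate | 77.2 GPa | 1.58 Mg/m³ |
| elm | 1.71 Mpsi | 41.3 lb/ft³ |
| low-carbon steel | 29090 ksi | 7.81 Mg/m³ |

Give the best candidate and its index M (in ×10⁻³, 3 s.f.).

CFRP laminate, M = 5.56×10⁻³

After converting to SI:
  titanium alloy: E = 107.6 GPa, ρ = 4520 kg/m³
  epoxy: E = 3.992 GPa, ρ = 1221 kg/m³
  maraging steel: E = 189.7 GPa, ρ = 8070 kg/m³
  CFRP laminate: E = 77.20 GPa, ρ = 1580 kg/m³
  elm: E = 11.79 GPa, ρ = 661.6 kg/m³
  low-carbon steel: E = 200.6 GPa, ρ = 7810 kg/m³
  CFRP laminate: M = 5.56×10⁻³
  elm: M = 5.19×10⁻³
  titanium alloy: M = 2.29×10⁻³
  low-carbon steel: M = 1.81×10⁻³
  maraging steel: M = 1.71×10⁻³
  epoxy: M = 1.64×10⁻³
CFRP laminate ranks first.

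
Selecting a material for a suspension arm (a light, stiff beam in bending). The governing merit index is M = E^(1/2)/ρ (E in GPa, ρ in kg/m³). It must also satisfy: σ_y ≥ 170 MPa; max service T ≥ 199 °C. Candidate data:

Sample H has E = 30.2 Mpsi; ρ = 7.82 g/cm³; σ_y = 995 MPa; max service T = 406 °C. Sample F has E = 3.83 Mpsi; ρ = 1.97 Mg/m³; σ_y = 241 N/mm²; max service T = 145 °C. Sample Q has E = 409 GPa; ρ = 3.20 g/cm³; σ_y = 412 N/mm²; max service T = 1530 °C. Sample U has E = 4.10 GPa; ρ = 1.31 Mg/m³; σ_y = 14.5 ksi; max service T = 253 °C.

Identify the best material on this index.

sample Q

Screen on constraints: σ_y ≥ 170 MPa; max service T ≥ 199 °C. Survivors: sample H, sample Q.
After converting to SI:
  sample H: E = 208.2 GPa, ρ = 7820 kg/m³
  sample Q: E = 409.0 GPa, ρ = 3200 kg/m³
  sample Q: M = 6.32×10⁻³
  sample H: M = 1.85×10⁻³
Highest index: sample Q.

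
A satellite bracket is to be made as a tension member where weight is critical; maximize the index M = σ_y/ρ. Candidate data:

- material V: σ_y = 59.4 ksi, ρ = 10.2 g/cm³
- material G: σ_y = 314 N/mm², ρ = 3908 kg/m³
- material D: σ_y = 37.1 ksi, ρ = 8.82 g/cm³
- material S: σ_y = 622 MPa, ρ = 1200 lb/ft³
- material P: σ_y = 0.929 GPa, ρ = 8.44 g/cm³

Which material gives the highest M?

material P

Convert each candidate to consistent units, then evaluate M:
  material V: σ_y = 409.5 MPa, ρ = 10200 kg/m³
  material G: σ_y = 314.0 MPa, ρ = 3908 kg/m³
  material D: σ_y = 255.8 MPa, ρ = 8820 kg/m³
  material S: σ_y = 622.0 MPa, ρ = 19220 kg/m³
  material P: σ_y = 929.0 MPa, ρ = 8440 kg/m³
  material P: M = 110 kN·m/kg
  material G: M = 80.3 kN·m/kg
  material V: M = 40.2 kN·m/kg
  material S: M = 32.4 kN·m/kg
  material D: M = 29.0 kN·m/kg
Highest index: material P.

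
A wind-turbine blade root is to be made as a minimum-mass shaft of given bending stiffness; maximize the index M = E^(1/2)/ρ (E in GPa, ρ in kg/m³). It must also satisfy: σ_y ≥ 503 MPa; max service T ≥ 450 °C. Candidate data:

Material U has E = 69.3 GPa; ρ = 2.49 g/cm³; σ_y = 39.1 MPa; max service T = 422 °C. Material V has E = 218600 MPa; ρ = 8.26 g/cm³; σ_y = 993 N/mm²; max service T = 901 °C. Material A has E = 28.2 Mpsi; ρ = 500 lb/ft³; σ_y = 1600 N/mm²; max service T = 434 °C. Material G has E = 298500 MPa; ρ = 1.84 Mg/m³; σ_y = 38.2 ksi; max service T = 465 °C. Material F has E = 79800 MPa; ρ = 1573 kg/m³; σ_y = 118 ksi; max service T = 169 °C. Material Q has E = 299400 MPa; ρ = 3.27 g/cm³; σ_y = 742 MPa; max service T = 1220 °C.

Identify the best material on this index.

Screen on constraints: σ_y ≥ 503 MPa; max service T ≥ 450 °C. Survivors: material V, material Q.
After converting to SI:
  material V: E = 218.6 GPa, ρ = 8260 kg/m³
  material Q: E = 299.4 GPa, ρ = 3270 kg/m³
  material Q: M = 5.29×10⁻³
  material V: M = 1.79×10⁻³
Material Q has the largest M.

material Q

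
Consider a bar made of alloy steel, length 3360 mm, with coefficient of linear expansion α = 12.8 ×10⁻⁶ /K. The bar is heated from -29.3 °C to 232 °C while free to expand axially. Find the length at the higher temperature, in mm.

ΔT = 232 − (-29.3) = 261.3 K.
ΔL = α·L₀·ΔT = 12.8×10⁻⁶ × 3360 mm × 261.3 K = 11.2 mm.
L = L₀ + ΔL = 3360 + 11.2 = 3371.2 mm.

3371.2 mm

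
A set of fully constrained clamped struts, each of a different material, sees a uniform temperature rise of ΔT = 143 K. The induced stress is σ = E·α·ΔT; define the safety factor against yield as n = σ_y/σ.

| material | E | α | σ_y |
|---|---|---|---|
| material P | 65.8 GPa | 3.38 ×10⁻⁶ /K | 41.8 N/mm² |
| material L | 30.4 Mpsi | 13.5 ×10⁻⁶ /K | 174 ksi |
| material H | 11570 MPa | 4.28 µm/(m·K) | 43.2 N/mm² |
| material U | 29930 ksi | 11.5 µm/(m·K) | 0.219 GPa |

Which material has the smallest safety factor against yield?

In consistent units (E in GPa, α in ×10⁻⁶/K, σ_y in MPa):
  material P: E = 65.80, α = 3.38, σ_y = 41.80 → σ = 31.8 MPa, n = 1.31
  material L: E = 209.6, α = 13.5, σ_y = 1200 → σ = 405 MPa, n = 2.96
  material H: E = 11.57, α = 4.28, σ_y = 43.20 → σ = 7.08 MPa, n = 6.10
  material U: E = 206.4, α = 11.5, σ_y = 219.0 → σ = 339 MPa, n = 0.645
Material U has the lowest safety factor, n = 0.645.

material U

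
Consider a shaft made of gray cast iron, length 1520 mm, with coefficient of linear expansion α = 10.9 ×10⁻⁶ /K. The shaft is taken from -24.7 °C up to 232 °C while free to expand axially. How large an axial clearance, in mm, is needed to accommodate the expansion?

ΔT = 232 − (-24.7) = 256.7 K.
ΔL = α·L₀·ΔT = 10.9×10⁻⁶ × 1520 mm × 256.7 K = 4.25 mm.

4.25 mm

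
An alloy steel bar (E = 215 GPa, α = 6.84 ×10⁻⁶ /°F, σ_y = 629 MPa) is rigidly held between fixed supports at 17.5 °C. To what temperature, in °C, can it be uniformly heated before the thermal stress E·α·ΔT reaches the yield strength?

α = 6.84×10⁻⁶/°F × 9/5 = 12.3×10⁻⁶/K.
E·α·ΔT = 629.0 MPa ⇒ ΔT = 629.0 / (215.0×10³ × 12.3×10⁻⁶) = 237.6 K.
T = 17.5 + 237.6 = 255.1 °C.

255 °C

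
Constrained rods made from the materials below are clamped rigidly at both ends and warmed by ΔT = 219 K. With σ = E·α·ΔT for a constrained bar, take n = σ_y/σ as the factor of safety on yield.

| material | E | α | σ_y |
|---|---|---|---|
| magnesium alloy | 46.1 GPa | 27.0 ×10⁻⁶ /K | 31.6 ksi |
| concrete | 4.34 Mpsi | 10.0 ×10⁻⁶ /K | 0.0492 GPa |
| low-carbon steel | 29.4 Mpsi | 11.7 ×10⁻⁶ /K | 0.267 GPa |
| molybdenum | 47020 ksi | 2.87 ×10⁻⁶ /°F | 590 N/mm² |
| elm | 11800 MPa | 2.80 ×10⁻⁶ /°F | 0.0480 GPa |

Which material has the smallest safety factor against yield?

With everything in SI (GPa, ×10⁻⁶/K, MPa):
  magnesium alloy: E = 46.10, α = 27.0, σ_y = 217.9 → σ = 273 MPa, n = 0.799
  concrete: E = 29.92, α = 10.0, σ_y = 49.20 → σ = 65.5 MPa, n = 0.751
  low-carbon steel: E = 202.7, α = 11.7, σ_y = 267.0 → σ = 519 MPa, n = 0.514
  molybdenum: E = 324.2, α = 5.17, σ_y = 590.0 → σ = 367 MPa, n = 1.61
  elm: E = 11.80, α = 5.04, σ_y = 48.00 → σ = 13.0 MPa, n = 3.69
Smallest n: low-carbon steel with n = 0.514.

low-carbon steel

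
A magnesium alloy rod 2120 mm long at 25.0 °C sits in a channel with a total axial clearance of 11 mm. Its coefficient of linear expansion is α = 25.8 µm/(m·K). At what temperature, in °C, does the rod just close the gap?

α·L₀·ΔT = 11.0 mm ⇒ ΔT = 11.0 / (25.8×10⁻⁶ × 2120.0) = 201.1 K.
T = 25.0 + 201.1 = 226.1 °C.

226 °C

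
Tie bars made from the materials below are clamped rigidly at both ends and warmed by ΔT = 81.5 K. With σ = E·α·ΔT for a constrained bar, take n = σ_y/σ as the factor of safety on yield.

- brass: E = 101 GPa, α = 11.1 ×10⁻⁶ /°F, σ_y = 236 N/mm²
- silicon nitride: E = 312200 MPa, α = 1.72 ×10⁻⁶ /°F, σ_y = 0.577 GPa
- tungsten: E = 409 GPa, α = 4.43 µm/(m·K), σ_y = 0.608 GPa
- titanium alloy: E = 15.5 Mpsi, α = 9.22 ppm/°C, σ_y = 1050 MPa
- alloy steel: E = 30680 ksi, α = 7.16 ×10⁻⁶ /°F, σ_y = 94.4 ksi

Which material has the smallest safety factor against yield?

brass

Per material, after unit conversion:
  brass: E = 101.0, α = 20.0, σ_y = 236.0 → σ = 164 MPa, n = 1.43
  silicon nitride: E = 312.2, α = 3.10, σ_y = 577.0 → σ = 78.8 MPa, n = 7.32
  tungsten: E = 409.0, α = 4.43, σ_y = 608.0 → σ = 148 MPa, n = 4.12
  titanium alloy: E = 106.9, α = 9.22, σ_y = 1050 → σ = 80.3 MPa, n = 13.1
  alloy steel: E = 211.5, α = 12.9, σ_y = 650.9 → σ = 222 MPa, n = 2.93
Brass has the lowest safety factor, n = 1.43.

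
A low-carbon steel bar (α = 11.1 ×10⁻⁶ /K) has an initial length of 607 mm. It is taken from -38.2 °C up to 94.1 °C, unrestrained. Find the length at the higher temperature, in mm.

ΔT = 94.1 − (-38.2) = 132.3 K.
ΔL = α·L₀·ΔT = 11.1×10⁻⁶ × 607 mm × 132.3 K = 0.891 mm.
L = L₀ + ΔL = 607 + 0.891 = 607.89 mm.

607.89 mm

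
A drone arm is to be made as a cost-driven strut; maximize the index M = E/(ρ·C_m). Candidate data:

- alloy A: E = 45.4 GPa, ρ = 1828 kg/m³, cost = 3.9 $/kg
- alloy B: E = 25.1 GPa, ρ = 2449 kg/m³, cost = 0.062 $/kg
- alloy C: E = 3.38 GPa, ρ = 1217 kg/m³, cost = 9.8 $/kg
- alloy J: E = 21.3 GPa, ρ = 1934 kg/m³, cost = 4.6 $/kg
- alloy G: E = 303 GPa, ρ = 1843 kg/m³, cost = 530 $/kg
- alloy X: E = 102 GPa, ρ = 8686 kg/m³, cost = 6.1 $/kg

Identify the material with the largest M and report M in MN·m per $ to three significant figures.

Computing M directly (units already consistent):
  alloy B: M = 165 MN·m per $
  alloy A: M = 6.37 MN·m per $
  alloy J: M = 2.39 MN·m per $
  alloy X: M = 1.93 MN·m per $
  alloy G: M = 0.310 MN·m per $
  alloy C: M = 0.283 MN·m per $
Alloy B ranks first.

alloy B, M = 165 MN·m per $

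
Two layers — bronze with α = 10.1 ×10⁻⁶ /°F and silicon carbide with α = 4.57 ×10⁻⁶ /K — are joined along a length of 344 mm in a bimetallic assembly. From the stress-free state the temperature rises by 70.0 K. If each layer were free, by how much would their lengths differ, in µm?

328 µm

bronze: α = 10.1×10⁻⁶/°F × 9/5 = 18.2×10⁻⁶/K.
Δα = |18.2 − 4.57|×10⁻⁶/K = 13.6×10⁻⁶/K.
ΔL_mismatch = Δα·L·ΔT = 13.6×10⁻⁶ × 344.0 mm × 70.0 K = 328 µm.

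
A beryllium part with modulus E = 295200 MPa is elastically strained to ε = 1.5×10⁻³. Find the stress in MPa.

443 MPa

E = 295200 MPa = 295.2 GPa.
σ = E·ε = 295200 MPa × 1.5×10⁻³ = 443 MPa.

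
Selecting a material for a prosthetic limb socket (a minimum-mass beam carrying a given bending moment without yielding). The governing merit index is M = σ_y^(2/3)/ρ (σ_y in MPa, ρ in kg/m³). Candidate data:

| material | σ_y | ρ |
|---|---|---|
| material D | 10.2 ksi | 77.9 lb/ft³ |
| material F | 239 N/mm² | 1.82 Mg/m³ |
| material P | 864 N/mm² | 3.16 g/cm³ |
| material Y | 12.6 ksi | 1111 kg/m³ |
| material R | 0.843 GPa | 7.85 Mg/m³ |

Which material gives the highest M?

material P

Convert each candidate to consistent units, then evaluate M:
  material D: σ_y = 70.33 MPa, ρ = 1248 kg/m³
  material F: σ_y = 239.0 MPa, ρ = 1820 kg/m³
  material P: σ_y = 864.0 MPa, ρ = 3160 kg/m³
  material Y: σ_y = 86.87 MPa, ρ = 1111 kg/m³
  material R: σ_y = 843.0 MPa, ρ = 7850 kg/m³
  material P: M = 28.7×10⁻³
  material F: M = 21.2×10⁻³
  material Y: M = 17.7×10⁻³
  material D: M = 13.7×10⁻³
  material R: M = 11.4×10⁻³
Material P ranks first.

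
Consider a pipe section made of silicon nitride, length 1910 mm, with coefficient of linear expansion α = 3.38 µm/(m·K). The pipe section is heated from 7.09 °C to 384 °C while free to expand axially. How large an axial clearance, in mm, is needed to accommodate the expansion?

ΔT = 384 − 7.09 = 376.9 K.
ΔL = α·L₀·ΔT = 3.38×10⁻⁶ × 1910 mm × 376.9 K = 2.43 mm.

2.43 mm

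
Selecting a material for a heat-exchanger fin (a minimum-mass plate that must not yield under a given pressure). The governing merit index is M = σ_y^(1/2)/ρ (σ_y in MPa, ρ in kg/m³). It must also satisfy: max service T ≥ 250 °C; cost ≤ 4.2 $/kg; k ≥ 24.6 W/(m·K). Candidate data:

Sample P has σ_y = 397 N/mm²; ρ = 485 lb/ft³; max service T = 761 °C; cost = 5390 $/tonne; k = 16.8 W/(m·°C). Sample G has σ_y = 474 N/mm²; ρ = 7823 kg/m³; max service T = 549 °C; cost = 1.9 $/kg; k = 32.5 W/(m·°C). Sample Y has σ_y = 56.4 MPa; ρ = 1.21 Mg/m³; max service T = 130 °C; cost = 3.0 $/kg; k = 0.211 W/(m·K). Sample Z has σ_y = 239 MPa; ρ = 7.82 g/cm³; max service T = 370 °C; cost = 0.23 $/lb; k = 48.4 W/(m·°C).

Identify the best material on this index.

Screen on constraints: max service T ≥ 250 °C; cost ≤ 4.2 $/kg; k ≥ 24.6 W/(m·K). Survivors: sample G, sample Z.
After converting to SI:
  sample G: σ_y = 474.0 MPa, ρ = 7823 kg/m³
  sample Z: σ_y = 239.0 MPa, ρ = 7820 kg/m³
  sample G: M = 2.78×10⁻³
  sample Z: M = 1.98×10⁻³
Highest index: sample G.

sample G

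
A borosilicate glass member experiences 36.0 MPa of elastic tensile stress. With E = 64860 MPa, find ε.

E = 64860 MPa = 64.86 GPa = 64860 MPa.
ε = σ/E = 36.0 / 64860 = 5.55×10⁻⁴.

5.55×10⁻⁴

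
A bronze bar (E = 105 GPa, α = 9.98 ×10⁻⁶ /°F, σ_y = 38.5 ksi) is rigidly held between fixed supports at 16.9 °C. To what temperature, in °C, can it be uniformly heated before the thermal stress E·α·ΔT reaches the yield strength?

158 °C

α = 9.98×10⁻⁶/°F × 9/5 = 18.0×10⁻⁶/K.
σ_y = 38.5 ksi = 265.4 MPa.
E·α·ΔT = 265.4 MPa ⇒ ΔT = 265.4 / (105.0×10³ × 18.0×10⁻⁶) = 140.7 K.
T = 16.9 + 140.7 = 157.6 °C.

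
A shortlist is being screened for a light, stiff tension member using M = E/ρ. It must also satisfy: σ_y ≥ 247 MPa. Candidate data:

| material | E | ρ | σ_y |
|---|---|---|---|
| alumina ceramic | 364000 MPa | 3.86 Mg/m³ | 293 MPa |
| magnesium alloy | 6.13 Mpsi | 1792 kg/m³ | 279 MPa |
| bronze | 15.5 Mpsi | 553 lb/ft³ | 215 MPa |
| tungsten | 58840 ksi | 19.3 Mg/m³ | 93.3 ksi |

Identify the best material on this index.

Screen on constraints: σ_y ≥ 247 MPa. Survivors: alumina ceramic, magnesium alloy, tungsten.
After converting to SI:
  alumina ceramic: E = 364.0 GPa, ρ = 3860 kg/m³
  magnesium alloy: E = 42.26 GPa, ρ = 1792 kg/m³
  tungsten: E = 405.7 GPa, ρ = 19300 kg/m³
  alumina ceramic: M = 94.3 MN·m/kg
  magnesium alloy: M = 23.6 MN·m/kg
  tungsten: M = 21.0 MN·m/kg
Alumina ceramic ranks first.

alumina ceramic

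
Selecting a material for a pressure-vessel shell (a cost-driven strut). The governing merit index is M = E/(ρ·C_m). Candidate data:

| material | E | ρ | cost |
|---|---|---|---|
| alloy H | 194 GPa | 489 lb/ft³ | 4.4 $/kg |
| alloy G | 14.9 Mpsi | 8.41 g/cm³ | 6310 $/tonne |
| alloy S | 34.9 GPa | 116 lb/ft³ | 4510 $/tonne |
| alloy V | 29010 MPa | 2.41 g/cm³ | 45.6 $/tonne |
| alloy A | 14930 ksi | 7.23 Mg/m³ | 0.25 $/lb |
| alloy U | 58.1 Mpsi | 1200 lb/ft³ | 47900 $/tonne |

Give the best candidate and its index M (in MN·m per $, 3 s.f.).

In SI units:
  alloy H: E = 194.0 GPa, ρ = 7833 kg/m³, cost = 4.400 $/kg
  alloy G: E = 102.7 GPa, ρ = 8410 kg/m³, cost = 6.310 $/kg
  alloy S: E = 34.90 GPa, ρ = 1858 kg/m³, cost = 4.510 $/kg
  alloy V: E = 29.01 GPa, ρ = 2410 kg/m³, cost = 0.04560 $/kg
  alloy A: E = 102.9 GPa, ρ = 7230 kg/m³, cost = 0.5511 $/kg
  alloy U: E = 400.6 GPa, ρ = 19220 kg/m³, cost = 47.90 $/kg
  alloy V: M = 264 MN·m per $
  alloy A: M = 25.8 MN·m per $
  alloy H: M = 5.63 MN·m per $
  alloy S: M = 4.16 MN·m per $
  alloy G: M = 1.94 MN·m per $
  alloy U: M = 0.435 MN·m per $
Alloy V ranks first.

alloy V, M = 264 MN·m per $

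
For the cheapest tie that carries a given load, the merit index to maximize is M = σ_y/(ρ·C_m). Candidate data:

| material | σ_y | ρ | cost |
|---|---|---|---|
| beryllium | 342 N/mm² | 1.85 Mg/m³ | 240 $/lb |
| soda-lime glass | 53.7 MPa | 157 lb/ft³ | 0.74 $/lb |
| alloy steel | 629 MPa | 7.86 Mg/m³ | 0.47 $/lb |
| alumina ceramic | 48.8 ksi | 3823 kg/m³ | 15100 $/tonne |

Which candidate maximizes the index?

alloy steel

Normalizing units and computing the index:
  beryllium: σ_y = 342.0 MPa, ρ = 1850 kg/m³, cost = 529.1 $/kg
  soda-lime glass: σ_y = 53.70 MPa, ρ = 2515 kg/m³, cost = 1.631 $/kg
  alloy steel: σ_y = 629.0 MPa, ρ = 7860 kg/m³, cost = 1.036 $/kg
  alumina ceramic: σ_y = 336.5 MPa, ρ = 3823 kg/m³, cost = 15.10 $/kg
  alloy steel: M = 77.2 kN·m per $
  soda-lime glass: M = 13.1 kN·m per $
  alumina ceramic: M = 5.83 kN·m per $
  beryllium: M = 0.349 kN·m per $
Alloy steel ranks first.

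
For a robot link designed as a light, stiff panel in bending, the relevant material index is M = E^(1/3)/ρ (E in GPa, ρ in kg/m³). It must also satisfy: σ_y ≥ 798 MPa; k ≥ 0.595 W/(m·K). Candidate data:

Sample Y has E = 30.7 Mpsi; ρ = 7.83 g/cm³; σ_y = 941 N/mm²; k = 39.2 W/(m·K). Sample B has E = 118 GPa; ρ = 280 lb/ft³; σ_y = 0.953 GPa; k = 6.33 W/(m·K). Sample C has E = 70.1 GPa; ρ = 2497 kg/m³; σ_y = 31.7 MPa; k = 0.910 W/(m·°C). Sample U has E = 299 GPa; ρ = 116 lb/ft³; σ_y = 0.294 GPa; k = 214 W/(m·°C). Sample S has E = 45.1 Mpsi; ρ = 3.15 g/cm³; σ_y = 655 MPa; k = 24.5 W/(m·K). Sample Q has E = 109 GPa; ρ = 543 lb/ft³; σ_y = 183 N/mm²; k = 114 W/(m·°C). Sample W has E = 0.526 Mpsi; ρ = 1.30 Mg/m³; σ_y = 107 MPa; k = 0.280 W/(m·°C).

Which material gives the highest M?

sample B

Screen on constraints: σ_y ≥ 798 MPa; k ≥ 0.595 W/(m·K). Survivors: sample Y, sample B.
Putting every candidate on a common basis:
  sample Y: E = 211.7 GPa, ρ = 7830 kg/m³
  sample B: E = 118.0 GPa, ρ = 4485 kg/m³
  sample B: M = 1.09×10⁻³
  sample Y: M = 0.761×10⁻³
Sample B ranks first.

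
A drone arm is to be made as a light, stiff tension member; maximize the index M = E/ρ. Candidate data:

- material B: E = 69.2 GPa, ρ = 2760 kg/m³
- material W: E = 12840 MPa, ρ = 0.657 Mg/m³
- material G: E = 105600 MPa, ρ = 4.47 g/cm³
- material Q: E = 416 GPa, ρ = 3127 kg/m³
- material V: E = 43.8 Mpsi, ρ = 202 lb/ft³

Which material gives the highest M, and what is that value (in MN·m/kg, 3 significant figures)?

material Q, M = 133 MN·m/kg

Putting every candidate on a common basis:
  material B: E = 69.20 GPa, ρ = 2760 kg/m³
  material W: E = 12.84 GPa, ρ = 657.0 kg/m³
  material G: E = 105.6 GPa, ρ = 4470 kg/m³
  material Q: E = 416.0 GPa, ρ = 3127 kg/m³
  material V: E = 302.0 GPa, ρ = 3236 kg/m³
  material Q: M = 133 MN·m/kg
  material V: M = 93.3 MN·m/kg
  material B: M = 25.1 MN·m/kg
  material G: M = 23.6 MN·m/kg
  material W: M = 19.5 MN·m/kg
The maximum is for material Q.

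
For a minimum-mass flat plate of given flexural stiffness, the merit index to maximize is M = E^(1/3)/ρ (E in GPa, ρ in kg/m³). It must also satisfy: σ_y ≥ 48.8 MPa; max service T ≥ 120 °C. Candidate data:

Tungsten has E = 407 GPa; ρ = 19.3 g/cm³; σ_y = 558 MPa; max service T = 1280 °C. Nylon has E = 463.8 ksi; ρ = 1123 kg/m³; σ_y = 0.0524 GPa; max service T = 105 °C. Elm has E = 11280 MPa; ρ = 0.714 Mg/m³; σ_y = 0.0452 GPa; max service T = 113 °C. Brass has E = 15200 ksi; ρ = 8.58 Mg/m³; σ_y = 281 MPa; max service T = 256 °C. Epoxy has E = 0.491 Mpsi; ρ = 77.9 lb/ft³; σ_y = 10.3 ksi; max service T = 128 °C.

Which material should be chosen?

epoxy

Screen on constraints: σ_y ≥ 48.8 MPa; max service T ≥ 120 °C. Survivors: tungsten, brass, epoxy.
Normalizing units and computing the index:
  tungsten: E = 407.0 GPa, ρ = 19300 kg/m³
  brass: E = 104.8 GPa, ρ = 8580 kg/m³
  epoxy: E = 3.385 GPa, ρ = 1248 kg/m³
  epoxy: M = 1.20×10⁻³
  brass: M = 0.549×10⁻³
  tungsten: M = 0.384×10⁻³
Epoxy ranks first.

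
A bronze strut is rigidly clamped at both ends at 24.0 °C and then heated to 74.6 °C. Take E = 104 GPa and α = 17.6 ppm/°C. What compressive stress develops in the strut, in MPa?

92.6 MPa

ΔT = 50.60 K. Constrained thermal stress σ = E·α·ΔT = 104.0×10³ MPa × 17.6×10⁻⁶ × 50.60 = 92.6 MPa (compressive).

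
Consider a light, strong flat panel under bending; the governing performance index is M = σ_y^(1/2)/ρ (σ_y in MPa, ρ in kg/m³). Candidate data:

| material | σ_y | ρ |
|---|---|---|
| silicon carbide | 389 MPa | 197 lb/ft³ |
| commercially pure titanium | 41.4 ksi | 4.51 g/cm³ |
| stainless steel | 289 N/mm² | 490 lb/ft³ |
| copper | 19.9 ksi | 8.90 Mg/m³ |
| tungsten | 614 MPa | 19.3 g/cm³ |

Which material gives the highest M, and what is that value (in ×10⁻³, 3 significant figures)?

silicon carbide, M = 6.25×10⁻³

Convert each candidate to consistent units, then evaluate M:
  silicon carbide: σ_y = 389.0 MPa, ρ = 3156 kg/m³
  commercially pure titanium: σ_y = 285.4 MPa, ρ = 4510 kg/m³
  stainless steel: σ_y = 289.0 MPa, ρ = 7849 kg/m³
  copper: σ_y = 137.2 MPa, ρ = 8900 kg/m³
  tungsten: σ_y = 614.0 MPa, ρ = 19300 kg/m³
  silicon carbide: M = 6.25×10⁻³
  commercially pure titanium: M = 3.75×10⁻³
  stainless steel: M = 2.17×10⁻³
  copper: M = 1.32×10⁻³
  tungsten: M = 1.28×10⁻³
Silicon carbide ranks first.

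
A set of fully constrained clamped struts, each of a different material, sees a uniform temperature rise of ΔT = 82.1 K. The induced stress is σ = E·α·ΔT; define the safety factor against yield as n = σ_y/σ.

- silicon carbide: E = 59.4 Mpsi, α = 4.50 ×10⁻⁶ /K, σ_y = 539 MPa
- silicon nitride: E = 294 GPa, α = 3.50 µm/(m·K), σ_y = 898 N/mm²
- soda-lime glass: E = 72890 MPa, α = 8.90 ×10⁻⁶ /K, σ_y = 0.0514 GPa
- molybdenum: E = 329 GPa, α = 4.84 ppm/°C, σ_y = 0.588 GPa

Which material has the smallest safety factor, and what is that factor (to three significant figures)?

Per material, after unit conversion:
  silicon carbide: E = 409.5, α = 4.50, σ_y = 539.0 → σ = 151 MPa, n = 3.56
  silicon nitride: E = 294.0, α = 3.50, σ_y = 898.0 → σ = 84.5 MPa, n = 10.6
  soda-lime glass: E = 72.89, α = 8.90, σ_y = 51.40 → σ = 53.3 MPa, n = 0.965
  molybdenum: E = 329.0, α = 4.84, σ_y = 588.0 → σ = 131 MPa, n = 4.50
Soda-lime glass has the lowest safety factor, n = 0.965.

soda-lime glass, n = 0.965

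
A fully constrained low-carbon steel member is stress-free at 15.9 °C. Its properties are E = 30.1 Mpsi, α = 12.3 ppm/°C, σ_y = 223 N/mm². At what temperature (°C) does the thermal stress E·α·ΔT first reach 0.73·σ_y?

E = 30.1 Mpsi = 207.5 GPa.
σ_y = 223 N/mm² = 223.0 MPa.
E·α·ΔT = 162.8 MPa ⇒ ΔT = 162.8 / (207.5×10³ × 12.3×10⁻⁶) = 63.77 K.
T = 15.9 + 63.77 = 79.67 °C.

79.7 °C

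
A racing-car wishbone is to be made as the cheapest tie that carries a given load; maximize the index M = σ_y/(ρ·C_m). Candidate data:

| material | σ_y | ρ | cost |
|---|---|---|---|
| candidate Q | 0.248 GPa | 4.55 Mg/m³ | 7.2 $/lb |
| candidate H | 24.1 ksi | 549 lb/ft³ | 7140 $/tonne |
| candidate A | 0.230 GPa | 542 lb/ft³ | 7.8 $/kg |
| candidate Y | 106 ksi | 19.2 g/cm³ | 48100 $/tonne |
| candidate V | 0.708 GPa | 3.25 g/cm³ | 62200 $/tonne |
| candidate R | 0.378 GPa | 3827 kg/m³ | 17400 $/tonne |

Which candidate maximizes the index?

Putting every candidate on a common basis:
  candidate Q: σ_y = 248.0 MPa, ρ = 4550 kg/m³, cost = 15.87 $/kg
  candidate H: σ_y = 166.2 MPa, ρ = 8794 kg/m³, cost = 7.140 $/kg
  candidate A: σ_y = 230.0 MPa, ρ = 8682 kg/m³, cost = 7.800 $/kg
  candidate Y: σ_y = 730.8 MPa, ρ = 19200 kg/m³, cost = 48.10 $/kg
  candidate V: σ_y = 708.0 MPa, ρ = 3250 kg/m³, cost = 62.20 $/kg
  candidate R: σ_y = 378.0 MPa, ρ = 3827 kg/m³, cost = 17.40 $/kg
  candidate R: M = 5.68 kN·m per $
  candidate V: M = 3.50 kN·m per $
  candidate Q: M = 3.43 kN·m per $
  candidate A: M = 3.40 kN·m per $
  candidate H: M = 2.65 kN·m per $
  candidate Y: M = 0.791 kN·m per $
The maximum is for candidate R.

candidate R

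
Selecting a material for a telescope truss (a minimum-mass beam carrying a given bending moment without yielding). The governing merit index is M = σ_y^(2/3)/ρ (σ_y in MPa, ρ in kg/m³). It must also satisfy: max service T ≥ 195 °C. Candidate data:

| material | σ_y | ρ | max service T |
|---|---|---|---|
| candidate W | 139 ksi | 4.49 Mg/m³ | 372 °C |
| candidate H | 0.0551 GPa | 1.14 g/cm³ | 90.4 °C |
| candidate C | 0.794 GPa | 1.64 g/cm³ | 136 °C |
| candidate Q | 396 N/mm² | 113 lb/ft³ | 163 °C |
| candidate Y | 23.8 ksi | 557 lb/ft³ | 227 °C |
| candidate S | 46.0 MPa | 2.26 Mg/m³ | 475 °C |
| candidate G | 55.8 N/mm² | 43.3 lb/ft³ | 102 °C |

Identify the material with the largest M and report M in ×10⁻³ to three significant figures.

Screen on constraints: max service T ≥ 195 °C. Survivors: candidate W, candidate Y, candidate S.
Normalizing units and computing the index:
  candidate W: σ_y = 958.4 MPa, ρ = 4490 kg/m³
  candidate Y: σ_y = 164.1 MPa, ρ = 8922 kg/m³
  candidate S: σ_y = 46.00 MPa, ρ = 2260 kg/m³
  candidate W: M = 21.6×10⁻³
  candidate S: M = 5.68×10⁻³
  candidate Y: M = 3.36×10⁻³
The maximum is for candidate W.

candidate W, M = 21.6×10⁻³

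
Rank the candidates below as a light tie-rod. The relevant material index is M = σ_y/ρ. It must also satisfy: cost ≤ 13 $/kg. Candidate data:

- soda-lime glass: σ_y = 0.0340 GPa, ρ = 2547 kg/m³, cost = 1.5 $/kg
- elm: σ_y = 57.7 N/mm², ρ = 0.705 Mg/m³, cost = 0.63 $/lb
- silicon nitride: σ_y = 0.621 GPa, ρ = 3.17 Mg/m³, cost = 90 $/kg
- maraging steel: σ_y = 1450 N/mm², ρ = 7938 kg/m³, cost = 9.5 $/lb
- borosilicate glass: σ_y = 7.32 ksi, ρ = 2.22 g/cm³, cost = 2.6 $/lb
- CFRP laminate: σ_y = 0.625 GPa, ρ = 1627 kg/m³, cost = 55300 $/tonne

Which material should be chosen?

elm

Screen on constraints: cost ≤ 13 $/kg. Survivors: soda-lime glass, elm, borosilicate glass.
Normalizing units and computing the index:
  soda-lime glass: σ_y = 34.00 MPa, ρ = 2547 kg/m³
  elm: σ_y = 57.70 MPa, ρ = 705.0 kg/m³
  borosilicate glass: σ_y = 50.47 MPa, ρ = 2220 kg/m³
  elm: M = 81.8 kN·m/kg
  borosilicate glass: M = 22.7 kN·m/kg
  soda-lime glass: M = 13.3 kN·m/kg
The maximum is for elm.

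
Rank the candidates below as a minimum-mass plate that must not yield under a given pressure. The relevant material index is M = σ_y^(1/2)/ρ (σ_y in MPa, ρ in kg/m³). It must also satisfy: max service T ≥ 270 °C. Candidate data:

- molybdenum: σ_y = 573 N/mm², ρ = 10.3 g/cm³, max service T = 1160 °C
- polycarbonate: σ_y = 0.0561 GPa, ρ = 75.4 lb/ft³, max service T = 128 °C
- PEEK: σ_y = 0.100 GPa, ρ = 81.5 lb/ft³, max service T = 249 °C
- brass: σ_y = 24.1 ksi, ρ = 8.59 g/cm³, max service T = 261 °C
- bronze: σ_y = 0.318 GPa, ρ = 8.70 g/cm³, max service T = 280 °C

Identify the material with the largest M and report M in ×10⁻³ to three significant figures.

molybdenum, M = 2.32×10⁻³

Screen on constraints: max service T ≥ 270 °C. Survivors: molybdenum, bronze.
In SI units:
  molybdenum: σ_y = 573.0 MPa, ρ = 10300 kg/m³
  bronze: σ_y = 318.0 MPa, ρ = 8700 kg/m³
  molybdenum: M = 2.32×10⁻³
  bronze: M = 2.05×10⁻³
Highest index: molybdenum.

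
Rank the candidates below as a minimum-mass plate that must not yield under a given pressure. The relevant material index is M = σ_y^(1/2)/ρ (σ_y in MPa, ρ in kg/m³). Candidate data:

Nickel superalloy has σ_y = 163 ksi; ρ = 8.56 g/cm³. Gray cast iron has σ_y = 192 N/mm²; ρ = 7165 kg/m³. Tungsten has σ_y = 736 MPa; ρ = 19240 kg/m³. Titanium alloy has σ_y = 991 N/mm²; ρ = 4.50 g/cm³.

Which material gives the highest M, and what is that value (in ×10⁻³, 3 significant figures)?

Normalizing units and computing the index:
  nickel superalloy: σ_y = 1124 MPa, ρ = 8560 kg/m³
  gray cast iron: σ_y = 192.0 MPa, ρ = 7165 kg/m³
  tungsten: σ_y = 736.0 MPa, ρ = 19240 kg/m³
  titanium alloy: σ_y = 991.0 MPa, ρ = 4500 kg/m³
  titanium alloy: M = 7.00×10⁻³
  nickel superalloy: M = 3.92×10⁻³
  gray cast iron: M = 1.93×10⁻³
  tungsten: M = 1.41×10⁻³
Highest index: titanium alloy.

titanium alloy, M = 7.00×10⁻³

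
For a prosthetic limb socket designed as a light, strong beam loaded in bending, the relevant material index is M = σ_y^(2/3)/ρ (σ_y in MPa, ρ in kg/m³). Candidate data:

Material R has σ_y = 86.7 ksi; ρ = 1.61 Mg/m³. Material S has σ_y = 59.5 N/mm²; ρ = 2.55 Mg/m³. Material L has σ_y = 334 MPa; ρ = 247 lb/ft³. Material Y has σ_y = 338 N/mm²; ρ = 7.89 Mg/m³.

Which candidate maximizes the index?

material R

Putting every candidate on a common basis:
  material R: σ_y = 597.8 MPa, ρ = 1610 kg/m³
  material S: σ_y = 59.50 MPa, ρ = 2550 kg/m³
  material L: σ_y = 334.0 MPa, ρ = 3957 kg/m³
  material Y: σ_y = 338.0 MPa, ρ = 7890 kg/m³
  material R: M = 44.1×10⁻³
  material L: M = 12.2×10⁻³
  material Y: M = 6.15×10⁻³
  material S: M = 5.98×10⁻³
Material R ranks first.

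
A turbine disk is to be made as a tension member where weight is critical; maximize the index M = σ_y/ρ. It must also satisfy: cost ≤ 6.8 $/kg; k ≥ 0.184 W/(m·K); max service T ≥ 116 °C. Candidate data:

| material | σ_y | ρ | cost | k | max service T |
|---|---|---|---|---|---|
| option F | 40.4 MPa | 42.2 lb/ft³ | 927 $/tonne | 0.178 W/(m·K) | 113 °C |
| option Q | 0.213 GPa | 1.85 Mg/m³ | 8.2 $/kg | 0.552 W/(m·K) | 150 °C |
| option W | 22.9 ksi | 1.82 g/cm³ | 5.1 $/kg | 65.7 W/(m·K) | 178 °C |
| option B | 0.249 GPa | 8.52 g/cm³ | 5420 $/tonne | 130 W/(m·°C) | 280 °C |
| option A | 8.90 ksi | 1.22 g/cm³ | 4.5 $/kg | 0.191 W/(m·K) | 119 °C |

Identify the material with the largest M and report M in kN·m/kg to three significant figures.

option W, M = 86.8 kN·m/kg

Screen on constraints: cost ≤ 6.8 $/kg; k ≥ 0.184 W/(m·K); max service T ≥ 116 °C. Survivors: option W, option B, option A.
Normalizing units and computing the index:
  option W: σ_y = 157.9 MPa, ρ = 1820 kg/m³
  option B: σ_y = 249.0 MPa, ρ = 8520 kg/m³
  option A: σ_y = 61.36 MPa, ρ = 1220 kg/m³
  option W: M = 86.8 kN·m/kg
  option A: M = 50.3 kN·m/kg
  option B: M = 29.2 kN·m/kg
Highest index: option W.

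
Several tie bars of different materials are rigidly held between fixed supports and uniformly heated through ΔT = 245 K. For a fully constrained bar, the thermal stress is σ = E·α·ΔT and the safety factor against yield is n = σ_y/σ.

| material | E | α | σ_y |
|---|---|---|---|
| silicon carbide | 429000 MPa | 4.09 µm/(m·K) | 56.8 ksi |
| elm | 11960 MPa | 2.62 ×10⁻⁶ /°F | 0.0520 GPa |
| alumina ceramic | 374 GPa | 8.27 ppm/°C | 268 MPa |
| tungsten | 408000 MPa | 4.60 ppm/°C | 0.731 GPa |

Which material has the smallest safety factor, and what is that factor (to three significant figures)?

alumina ceramic, n = 0.354

With everything in SI (GPa, ×10⁻⁶/K, MPa):
  silicon carbide: E = 429.0, α = 4.09, σ_y = 391.6 → σ = 430 MPa, n = 0.911
  elm: E = 11.96, α = 4.72, σ_y = 52.00 → σ = 13.8 MPa, n = 3.76
  alumina ceramic: E = 374.0, α = 8.27, σ_y = 268.0 → σ = 758 MPa, n = 0.354
  tungsten: E = 408.0, α = 4.60, σ_y = 731.0 → σ = 460 MPa, n = 1.59
Smallest n: alumina ceramic with n = 0.354.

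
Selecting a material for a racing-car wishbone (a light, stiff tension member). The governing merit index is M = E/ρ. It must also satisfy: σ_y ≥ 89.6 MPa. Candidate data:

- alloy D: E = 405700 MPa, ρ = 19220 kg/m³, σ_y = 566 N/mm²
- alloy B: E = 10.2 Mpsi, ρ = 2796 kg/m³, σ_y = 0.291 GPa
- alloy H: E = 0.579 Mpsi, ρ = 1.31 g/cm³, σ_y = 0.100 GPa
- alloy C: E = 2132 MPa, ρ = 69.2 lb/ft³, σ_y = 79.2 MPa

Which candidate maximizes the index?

Screen on constraints: σ_y ≥ 89.6 MPa. Survivors: alloy D, alloy B, alloy H.
In SI units:
  alloy D: E = 405.7 GPa, ρ = 19220 kg/m³
  alloy B: E = 70.33 GPa, ρ = 2796 kg/m³
  alloy H: E = 3.992 GPa, ρ = 1310 kg/m³
  alloy B: M = 25.2 MN·m/kg
  alloy D: M = 21.1 MN·m/kg
  alloy H: M = 3.05 MN·m/kg
Alloy B has the largest M.

alloy B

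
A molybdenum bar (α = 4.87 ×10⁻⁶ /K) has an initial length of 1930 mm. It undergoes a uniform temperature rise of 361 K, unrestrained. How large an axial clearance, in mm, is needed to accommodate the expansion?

ΔL = α·L₀·ΔT = 4.87×10⁻⁶ × 1930 mm × 361.0 K = 3.39 mm.

3.39 mm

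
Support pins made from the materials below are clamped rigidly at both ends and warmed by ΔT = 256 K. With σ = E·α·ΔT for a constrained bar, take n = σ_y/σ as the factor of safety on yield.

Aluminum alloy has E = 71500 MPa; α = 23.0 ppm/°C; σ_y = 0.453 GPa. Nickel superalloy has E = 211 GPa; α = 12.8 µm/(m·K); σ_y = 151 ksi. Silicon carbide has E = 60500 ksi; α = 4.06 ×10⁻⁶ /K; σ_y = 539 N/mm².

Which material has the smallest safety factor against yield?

Converting E to GPa, α to ×10⁻⁶/K, σ_y to MPa, then σ and n for each:
  aluminum alloy: E = 71.50, α = 23.0, σ_y = 453.0 → σ = 421 MPa, n = 1.08
  nickel superalloy: E = 211.0, α = 12.8, σ_y = 1041 → σ = 691 MPa, n = 1.51
  silicon carbide: E = 417.1, α = 4.06, σ_y = 539.0 → σ = 434 MPa, n = 1.24
The minimum is aluminum alloy at n = 1.08.

aluminum alloy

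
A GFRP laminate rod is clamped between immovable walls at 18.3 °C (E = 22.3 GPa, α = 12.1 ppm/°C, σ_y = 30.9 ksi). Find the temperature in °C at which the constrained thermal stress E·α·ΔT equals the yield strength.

σ_y = 30.9 ksi = 213.0 MPa.
E·α·ΔT = 213.0 MPa ⇒ ΔT = 213.0 / (22.30×10³ × 12.1×10⁻⁶) = 789.6 K.
T = 18.3 + 789.6 = 807.9 °C.

808 °C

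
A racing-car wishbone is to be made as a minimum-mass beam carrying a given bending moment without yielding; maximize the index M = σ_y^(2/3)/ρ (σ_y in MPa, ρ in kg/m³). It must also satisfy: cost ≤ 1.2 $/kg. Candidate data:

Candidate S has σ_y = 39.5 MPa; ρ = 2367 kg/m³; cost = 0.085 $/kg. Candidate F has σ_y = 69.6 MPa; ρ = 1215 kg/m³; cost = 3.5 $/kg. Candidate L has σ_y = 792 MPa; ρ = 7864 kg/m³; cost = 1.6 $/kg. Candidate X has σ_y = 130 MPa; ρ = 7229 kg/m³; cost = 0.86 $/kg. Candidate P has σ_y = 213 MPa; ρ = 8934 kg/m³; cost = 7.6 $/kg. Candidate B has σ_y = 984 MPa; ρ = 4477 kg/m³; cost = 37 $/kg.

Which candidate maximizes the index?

Screen on constraints: cost ≤ 1.2 $/kg. Survivors: candidate S, candidate X.
Evaluate M for each candidate:
  candidate S: M = 4.90×10⁻³
  candidate X: M = 3.55×10⁻³
Highest index: candidate S.

candidate S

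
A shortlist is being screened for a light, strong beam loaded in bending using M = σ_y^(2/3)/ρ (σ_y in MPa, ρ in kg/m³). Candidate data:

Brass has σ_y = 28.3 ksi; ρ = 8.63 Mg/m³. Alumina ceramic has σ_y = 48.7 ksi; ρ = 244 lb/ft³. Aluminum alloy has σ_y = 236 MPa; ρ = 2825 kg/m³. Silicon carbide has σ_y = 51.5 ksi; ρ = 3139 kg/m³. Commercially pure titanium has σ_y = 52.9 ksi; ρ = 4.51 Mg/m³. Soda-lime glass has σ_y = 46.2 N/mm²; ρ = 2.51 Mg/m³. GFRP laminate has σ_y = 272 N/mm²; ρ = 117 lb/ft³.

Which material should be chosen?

GFRP laminate

Putting every candidate on a common basis:
  brass: σ_y = 195.1 MPa, ρ = 8630 kg/m³
  alumina ceramic: σ_y = 335.8 MPa, ρ = 3909 kg/m³
  aluminum alloy: σ_y = 236.0 MPa, ρ = 2825 kg/m³
  silicon carbide: σ_y = 355.1 MPa, ρ = 3139 kg/m³
  commercially pure titanium: σ_y = 364.7 MPa, ρ = 4510 kg/m³
  soda-lime glass: σ_y = 46.20 MPa, ρ = 2510 kg/m³
  GFRP laminate: σ_y = 272.0 MPa, ρ = 1874 kg/m³
  GFRP laminate: M = 22.4×10⁻³
  silicon carbide: M = 16.0×10⁻³
  aluminum alloy: M = 13.5×10⁻³
  alumina ceramic: M = 12.4×10⁻³
  commercially pure titanium: M = 11.3×10⁻³
  soda-lime glass: M = 5.13×10⁻³
  brass: M = 3.90×10⁻³
Highest index: GFRP laminate.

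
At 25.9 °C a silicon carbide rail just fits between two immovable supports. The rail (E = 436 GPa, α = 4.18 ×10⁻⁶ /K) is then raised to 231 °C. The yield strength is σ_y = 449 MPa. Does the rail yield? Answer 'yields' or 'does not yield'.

does not yield

ΔT = 205.1 K. Constrained thermal stress σ = E·α·ΔT = 436.0×10³ MPa × 4.18×10⁻⁶ × 205.1 = 374 MPa (compressive).
Compare to σ_y = 449 MPa: σ < σ_y, so it does not yield.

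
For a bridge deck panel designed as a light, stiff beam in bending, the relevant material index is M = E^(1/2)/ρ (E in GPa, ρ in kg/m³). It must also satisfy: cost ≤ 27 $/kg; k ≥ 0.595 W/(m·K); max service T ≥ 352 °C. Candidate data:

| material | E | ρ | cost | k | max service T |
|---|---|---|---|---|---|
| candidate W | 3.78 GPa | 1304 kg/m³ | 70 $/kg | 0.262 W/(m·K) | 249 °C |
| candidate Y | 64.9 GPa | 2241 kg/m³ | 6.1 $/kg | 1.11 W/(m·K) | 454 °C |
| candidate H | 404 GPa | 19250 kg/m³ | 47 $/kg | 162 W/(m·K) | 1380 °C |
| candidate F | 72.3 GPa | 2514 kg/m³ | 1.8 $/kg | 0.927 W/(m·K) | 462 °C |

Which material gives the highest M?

Screen on constraints: cost ≤ 27 $/kg; k ≥ 0.595 W/(m·K); max service T ≥ 352 °C. Survivors: candidate Y, candidate F.
Computing M directly (units already consistent):
  candidate Y: M = 3.59×10⁻³
  candidate F: M = 3.38×10⁻³
Highest index: candidate Y.

candidate Y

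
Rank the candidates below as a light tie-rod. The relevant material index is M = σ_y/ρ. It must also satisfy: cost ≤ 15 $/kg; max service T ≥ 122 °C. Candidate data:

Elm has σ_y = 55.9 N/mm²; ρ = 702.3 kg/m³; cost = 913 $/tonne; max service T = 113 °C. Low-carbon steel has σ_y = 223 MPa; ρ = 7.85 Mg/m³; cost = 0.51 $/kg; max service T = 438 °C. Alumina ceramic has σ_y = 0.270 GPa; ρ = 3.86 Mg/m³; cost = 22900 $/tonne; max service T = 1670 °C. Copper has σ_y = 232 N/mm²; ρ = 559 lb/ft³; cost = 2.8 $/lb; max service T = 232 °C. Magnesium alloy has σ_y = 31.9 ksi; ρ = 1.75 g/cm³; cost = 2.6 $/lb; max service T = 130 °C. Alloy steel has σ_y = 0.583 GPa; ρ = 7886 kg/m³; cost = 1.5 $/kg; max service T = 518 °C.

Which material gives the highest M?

Screen on constraints: cost ≤ 15 $/kg; max service T ≥ 122 °C. Survivors: low-carbon steel, copper, magnesium alloy, alloy steel.
Convert each candidate to consistent units, then evaluate M:
  low-carbon steel: σ_y = 223.0 MPa, ρ = 7850 kg/m³
  copper: σ_y = 232.0 MPa, ρ = 8954 kg/m³
  magnesium alloy: σ_y = 219.9 MPa, ρ = 1750 kg/m³
  alloy steel: σ_y = 583.0 MPa, ρ = 7886 kg/m³
  magnesium alloy: M = 126 kN·m/kg
  alloy steel: M = 73.9 kN·m/kg
  low-carbon steel: M = 28.4 kN·m/kg
  copper: M = 25.9 kN·m/kg
Magnesium alloy ranks first.

magnesium alloy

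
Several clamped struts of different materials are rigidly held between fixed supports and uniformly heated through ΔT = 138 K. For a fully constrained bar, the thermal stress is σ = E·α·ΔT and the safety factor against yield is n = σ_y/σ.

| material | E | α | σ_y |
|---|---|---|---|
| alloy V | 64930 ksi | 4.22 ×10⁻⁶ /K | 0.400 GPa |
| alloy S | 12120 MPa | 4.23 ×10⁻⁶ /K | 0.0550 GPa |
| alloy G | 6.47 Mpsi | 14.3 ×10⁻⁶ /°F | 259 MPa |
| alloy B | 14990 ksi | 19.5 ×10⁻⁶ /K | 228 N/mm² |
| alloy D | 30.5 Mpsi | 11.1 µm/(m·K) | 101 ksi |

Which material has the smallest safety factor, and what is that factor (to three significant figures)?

alloy B, n = 0.820

Converting E to GPa, α to ×10⁻⁶/K, σ_y to MPa, then σ and n for each:
  alloy V: E = 447.7, α = 4.22, σ_y = 400.0 → σ = 261 MPa, n = 1.53
  alloy S: E = 12.12, α = 4.23, σ_y = 55.00 → σ = 7.07 MPa, n = 7.77
  alloy G: E = 44.61, α = 25.7, σ_y = 259.0 → σ = 158 MPa, n = 1.63
  alloy B: E = 103.4, α = 19.5, σ_y = 228.0 → σ = 278 MPa, n = 0.820
  alloy D: E = 210.3, α = 11.1, σ_y = 696.4 → σ = 322 MPa, n = 2.16
Smallest n: alloy B with n = 0.820.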